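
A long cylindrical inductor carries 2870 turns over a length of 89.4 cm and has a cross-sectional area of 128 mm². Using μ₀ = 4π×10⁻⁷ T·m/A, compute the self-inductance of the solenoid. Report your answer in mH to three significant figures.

A = 128 mm² = 1.280×10^-4 m².
For a long solenoid, L = μ₀N²A/ℓ.
L = (4π×10⁻⁷)(2870)²(1.280×10^-4)/(0.894 m) = 1.482×10^-3 H.

L ≈ 1.48 mH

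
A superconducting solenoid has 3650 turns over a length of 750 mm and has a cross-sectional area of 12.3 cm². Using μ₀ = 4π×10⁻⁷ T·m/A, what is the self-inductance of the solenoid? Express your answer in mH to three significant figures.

A = 12.3 cm² = 1.230×10^-3 m².
For a long solenoid, L = μ₀N²A/ℓ.
L = (4π×10⁻⁷)(3650)²(1.230×10^-3)/(0.75 m) = 2.746×10^-2 H.

L ≈ 27.5 mH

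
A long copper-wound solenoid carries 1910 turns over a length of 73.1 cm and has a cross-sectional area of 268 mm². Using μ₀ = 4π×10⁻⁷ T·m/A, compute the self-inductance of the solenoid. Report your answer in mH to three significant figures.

L ≈ 1.68 mH

A = 268 mm² = 2.680×10^-4 m².
For a long solenoid, L = μ₀N²A/ℓ.
L = (4π×10⁻⁷)(1910)²(2.680×10^-4)/(0.731 m) = 1.681×10^-3 H.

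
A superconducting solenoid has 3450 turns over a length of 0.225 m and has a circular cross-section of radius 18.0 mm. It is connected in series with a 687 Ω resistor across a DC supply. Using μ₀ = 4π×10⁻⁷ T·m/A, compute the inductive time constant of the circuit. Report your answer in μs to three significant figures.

τ ≈ 98.5 μs

A = πr² = π(1.800×10^-2 m)² = 1.018×10^-3 m².
L = μ₀N²A/ℓ = (4π×10⁻⁷)(3450)²(1.018×10^-3)/(0.225) = 6.766×10^-2 H.
τ = L/R = (6.766×10^-2)/(687) = 9.849×10^-5 s.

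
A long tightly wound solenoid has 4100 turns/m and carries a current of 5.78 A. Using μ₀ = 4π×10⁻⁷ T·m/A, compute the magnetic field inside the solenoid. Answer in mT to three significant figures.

B ≈ 29.8 mT

Inside a long solenoid, B = μ₀nI.
B = (4π×10⁻⁷)(4.100×10^3 m⁻¹)(5.78 A) = 2.978×10^-2 T.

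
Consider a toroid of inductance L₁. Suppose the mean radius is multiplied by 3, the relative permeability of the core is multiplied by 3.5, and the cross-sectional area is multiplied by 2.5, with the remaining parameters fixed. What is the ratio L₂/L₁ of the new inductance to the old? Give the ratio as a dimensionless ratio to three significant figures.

L₂/L₁ = 2.92

For a toroid, L ∝ μᵣN²A/R.
L₂/L₁ = (3)^-1 × (3.5) × (2.5) = 2.92.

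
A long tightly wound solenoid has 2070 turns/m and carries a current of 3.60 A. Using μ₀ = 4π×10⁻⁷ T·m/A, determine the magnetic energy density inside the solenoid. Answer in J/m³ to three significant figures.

u ≈ 34.9 J/m³

B = μ₀nI = (4π×10⁻⁷)(2.070×10^3)(3.60) = 9.364×10^-3 T.
u = B²/(2μ₀) = (9.364×10^-3)²/(2×4π×10⁻⁷) = 34.89 J/m³.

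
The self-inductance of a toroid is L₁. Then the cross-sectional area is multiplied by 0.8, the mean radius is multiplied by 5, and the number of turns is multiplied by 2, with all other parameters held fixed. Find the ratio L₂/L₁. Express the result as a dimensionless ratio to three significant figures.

L₂/L₁ = 0.640

For a toroid, L ∝ μᵣN²A/R.
L₂/L₁ = (0.8) × (5)^-1 × (2)^2 = 0.640.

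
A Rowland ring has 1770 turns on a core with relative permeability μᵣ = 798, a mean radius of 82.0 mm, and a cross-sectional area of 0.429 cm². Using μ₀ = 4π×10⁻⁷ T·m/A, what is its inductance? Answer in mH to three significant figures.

L ≈ 262 mH

For a thin toroid, L = μ₀μᵣN²A/(2πR).
L = (4π×10⁻⁷)(798)(1770)²(4.290×10^-5) / (2π×8.200×10^-2 m) = 0.2616 H.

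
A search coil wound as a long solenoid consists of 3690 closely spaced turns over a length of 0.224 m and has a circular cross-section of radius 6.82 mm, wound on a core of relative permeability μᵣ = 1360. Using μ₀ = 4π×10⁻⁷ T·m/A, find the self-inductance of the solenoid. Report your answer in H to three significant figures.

L ≈ 15.2 H

A = πr² = π(6.820×10^-3 m)² = 1.461×10^-4 m².
For a long solenoid, L = μ₀μᵣN²A/ℓ.
L = (4π×10⁻⁷)(1360)(3690)²(1.461×10^-4)/(0.224 m) = 15.18 H.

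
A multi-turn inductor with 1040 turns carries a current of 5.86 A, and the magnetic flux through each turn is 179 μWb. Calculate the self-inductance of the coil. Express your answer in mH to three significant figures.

Self-inductance is defined by L = NΦ_B/I (flux linkage over current).
L = (1040)(1.790×10^-4 Wb)/(5.86 A) = 3.177×10^-2 H.

L ≈ 31.8 mH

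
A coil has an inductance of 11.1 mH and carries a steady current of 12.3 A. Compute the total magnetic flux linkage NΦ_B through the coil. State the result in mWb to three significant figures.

From L = NΦ_B/I, the flux linkage is NΦ_B = LI.
NΦ_B = (1.110×10^-2 H)(12.3 A) = 0.1365 Wb.

NΦ_B ≈ 137 mWb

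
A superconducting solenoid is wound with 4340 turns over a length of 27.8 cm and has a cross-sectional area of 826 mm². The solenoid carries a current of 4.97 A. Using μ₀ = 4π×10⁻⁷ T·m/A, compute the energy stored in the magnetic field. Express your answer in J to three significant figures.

A = 826 mm² = 8.260×10^-4 m².
L = μ₀N²A/ℓ = (4π×10⁻⁷)(4340)²(8.260×10^-4)/(0.278) = 7.033×10^-2 H.
U = ½LI² = ½(7.033×10^-2)(4.97)² = 0.8686 J.

U ≈ 0.869 J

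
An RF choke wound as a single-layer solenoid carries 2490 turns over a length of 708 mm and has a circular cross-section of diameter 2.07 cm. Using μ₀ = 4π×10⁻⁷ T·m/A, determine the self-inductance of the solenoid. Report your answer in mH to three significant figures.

A = π(d/2)² = π(1.035×10^-2 m)² = 3.365×10^-4 m².
For a long solenoid, L = μ₀N²A/ℓ.
L = (4π×10⁻⁷)(2490)²(3.365×10^-4)/(0.708 m) = 3.703×10^-3 H.

L ≈ 3.70 mH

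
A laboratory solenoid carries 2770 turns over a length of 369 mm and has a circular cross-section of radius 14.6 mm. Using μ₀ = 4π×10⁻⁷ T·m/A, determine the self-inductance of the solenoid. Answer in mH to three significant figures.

L ≈ 17.5 mH

A = πr² = π(1.460×10^-2 m)² = 6.697×10^-4 m².
For a long solenoid, L = μ₀N²A/ℓ.
L = (4π×10⁻⁷)(2770)²(6.697×10^-4)/(0.369 m) = 1.750×10^-2 H.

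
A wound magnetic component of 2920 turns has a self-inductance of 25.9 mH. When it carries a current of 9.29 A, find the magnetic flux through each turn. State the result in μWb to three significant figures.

From L = NΦ_B/I, the flux per turn is Φ_B = LI/N.
Φ_B = (2.590×10^-2 H)(9.29 A)/2920 = 8.240×10^-5 Wb.

Φ_B ≈ 82.4 μWb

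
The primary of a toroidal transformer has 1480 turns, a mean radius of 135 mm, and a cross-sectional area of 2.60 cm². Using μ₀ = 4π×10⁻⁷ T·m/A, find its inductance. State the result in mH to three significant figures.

L ≈ 0.844 mH

For a thin toroid, L = μ₀N²A/(2πR).
L = (4π×10⁻⁷)(1480)²(2.600×10^-4) / (2π×0.135 m) = 8.437×10^-4 H.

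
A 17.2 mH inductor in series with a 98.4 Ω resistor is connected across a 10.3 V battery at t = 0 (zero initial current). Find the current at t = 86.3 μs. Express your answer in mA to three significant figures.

τ = L/R = 1.720×10^-2/98.4 = 1.748×10^-4 s; final current I_∞ = ε/R = 10.3/98.4 = 0.1047 A.
I(t) = I_∞(1 − e^(−t/τ)) with t/τ = 0.494.
I = (0.1047)(1 − e^(−0.494)) = 4.079×10^-2 A.

I ≈ 40.8 mA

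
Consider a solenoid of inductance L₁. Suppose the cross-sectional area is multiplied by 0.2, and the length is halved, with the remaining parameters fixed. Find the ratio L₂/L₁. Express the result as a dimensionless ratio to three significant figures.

For a solenoid, L ∝ μᵣN²A/ℓ.
L₂/L₁ = (0.2) × (0.5)^-1 = 0.400.

L₂/L₁ = 0.400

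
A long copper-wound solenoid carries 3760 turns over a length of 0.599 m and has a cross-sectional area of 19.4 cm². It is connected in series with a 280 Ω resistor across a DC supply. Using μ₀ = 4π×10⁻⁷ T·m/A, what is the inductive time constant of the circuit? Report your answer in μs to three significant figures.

A = 19.4 cm² = 1.940×10^-3 m².
L = μ₀N²A/ℓ = (4π×10⁻⁷)(3760)²(1.940×10^-3)/(0.599) = 5.754×10^-2 H.
τ = L/R = (5.754×10^-2)/(280) = 2.05496×10^-4 s.

τ ≈ 205 μs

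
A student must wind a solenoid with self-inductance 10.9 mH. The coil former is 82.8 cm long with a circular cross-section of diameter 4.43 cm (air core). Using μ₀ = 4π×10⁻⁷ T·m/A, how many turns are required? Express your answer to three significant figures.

A = π(d/2)² = π(2.215×10^-2 m)² = 1.541×10^-3 m².
From L = μ₀N²A/ℓ, N = √(Lℓ / (μ₀A)).
N = √[(1.090×10^-2)(0.828) / ((4π×10⁻⁷)×1.541×10^-3)] = √(4.660×10^6) ≈ 2158.6.

N ≈ 2160 turns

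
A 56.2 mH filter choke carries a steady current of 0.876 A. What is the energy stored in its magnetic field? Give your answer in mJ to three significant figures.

U ≈ 21.6 mJ

Stored magnetic energy: U = ½LI².
U = ½(5.620×10^-2 H)(0.876 A)² = 2.156×10^-2 J.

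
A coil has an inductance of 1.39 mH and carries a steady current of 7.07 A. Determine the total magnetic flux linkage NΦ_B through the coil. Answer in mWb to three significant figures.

From L = NΦ_B/I, the flux linkage is NΦ_B = LI.
NΦ_B = (1.390×10^-3 H)(7.07 A) = 9.827×10^-3 Wb.

NΦ_B ≈ 9.83 mWb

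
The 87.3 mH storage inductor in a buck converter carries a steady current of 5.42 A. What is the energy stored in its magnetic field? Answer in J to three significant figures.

U ≈ 1.28 J

Stored magnetic energy: U = ½LI².
U = ½(8.730×10^-2 H)(5.42 A)² = 1.282 J.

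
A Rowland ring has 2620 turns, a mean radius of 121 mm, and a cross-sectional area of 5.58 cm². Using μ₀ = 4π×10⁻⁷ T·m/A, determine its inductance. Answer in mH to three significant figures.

L ≈ 6.33 mH

For a thin toroid, L = μ₀N²A/(2πR).
L = (4π×10⁻⁷)(2620)²(5.580×10^-4) / (2π×0.121 m) = 6.331×10^-3 H.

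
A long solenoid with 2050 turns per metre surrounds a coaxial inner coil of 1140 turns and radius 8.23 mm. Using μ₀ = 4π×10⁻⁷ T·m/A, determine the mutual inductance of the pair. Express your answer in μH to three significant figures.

M ≈ 625 μH

The outer solenoid produces a uniform field B₁ = μ₀n₁I₁ across the inner coil,
so the flux linkage is N₂Φ = N₂B₁A₂ = μ₀n₁N₂A₂·I₁, giving M = μ₀n₁N₂A₂.
A₂ = πr² = π(8.230×10^-3 m)² = 2.128×10^-4 m².
M = (4π×10⁻⁷)(2050)(1140)(2.128×10^-4) = 6.249×10^-4 H.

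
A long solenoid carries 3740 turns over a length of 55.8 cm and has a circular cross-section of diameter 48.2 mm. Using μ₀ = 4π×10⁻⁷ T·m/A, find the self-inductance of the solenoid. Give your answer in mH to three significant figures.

L ≈ 57.5 mH

A = π(d/2)² = π(2.410×10^-2 m)² = 1.8247×10^-3 m².
For a long solenoid, L = μ₀N²A/ℓ.
L = (4π×10⁻⁷)(3740)²(1.8247×10^-3)/(0.558 m) = 5.748×10^-2 H.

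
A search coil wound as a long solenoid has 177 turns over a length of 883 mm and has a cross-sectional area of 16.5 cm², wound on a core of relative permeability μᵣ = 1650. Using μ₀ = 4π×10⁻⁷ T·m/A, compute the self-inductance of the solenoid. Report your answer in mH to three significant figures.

A = 16.5 cm² = 1.650×10^-3 m².
For a long solenoid, L = μ₀μᵣN²A/ℓ.
L = (4π×10⁻⁷)(1650)(177)²(1.650×10^-3)/(0.883 m) = 0.1214 H.

L ≈ 121 mH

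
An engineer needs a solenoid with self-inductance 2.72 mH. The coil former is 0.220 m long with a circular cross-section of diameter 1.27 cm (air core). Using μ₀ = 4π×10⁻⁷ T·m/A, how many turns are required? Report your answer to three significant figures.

N ≈ 1940 turns

A = π(d/2)² = π(6.350×10^-3 m)² = 1.267×10^-4 m².
From L = μ₀N²A/ℓ, N = √(Lℓ / (μ₀A)).
N = √[(2.720×10^-3)(0.22) / ((4π×10⁻⁷)×1.267×10^-4)] = √(3.759×10^6) ≈ 1938.8.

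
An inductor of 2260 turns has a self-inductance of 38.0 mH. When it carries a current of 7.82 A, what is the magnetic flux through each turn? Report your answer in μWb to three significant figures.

Φ_B ≈ 131 μWb

From L = NΦ_B/I, the flux per turn is Φ_B = LI/N.
Φ_B = (3.800×10^-2 H)(7.82 A)/2260 = 1.3149×10^-4 Wb.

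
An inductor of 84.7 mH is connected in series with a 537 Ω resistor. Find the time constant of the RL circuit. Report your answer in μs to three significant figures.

τ ≈ 158 μs

τ = L/R = (8.470×10^-2 H)/(537 Ω) = 1.577×10^-4 s.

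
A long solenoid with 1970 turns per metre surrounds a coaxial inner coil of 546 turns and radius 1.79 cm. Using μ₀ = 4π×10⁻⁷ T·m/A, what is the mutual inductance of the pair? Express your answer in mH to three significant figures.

The outer solenoid produces a uniform field B₁ = μ₀n₁I₁ across the inner coil,
so the flux linkage is N₂Φ = N₂B₁A₂ = μ₀n₁N₂A₂·I₁, giving M = μ₀n₁N₂A₂.
A₂ = πr² = π(1.790×10^-2 m)² = 1.007×10^-3 m².
M = (4π×10⁻⁷)(1970)(546)(1.007×10^-3) = 1.361×10^-3 H.

M ≈ 1.36 mH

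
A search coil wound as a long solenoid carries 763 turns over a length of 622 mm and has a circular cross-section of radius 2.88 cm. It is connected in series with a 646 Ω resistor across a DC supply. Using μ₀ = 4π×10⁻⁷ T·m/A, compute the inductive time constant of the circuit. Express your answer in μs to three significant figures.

τ ≈ 4.74 μs

A = πr² = π(2.880×10^-2 m)² = 2.606×10^-3 m².
L = μ₀N²A/ℓ = (4π×10⁻⁷)(763)²(2.606×10^-3)/(0.622) = 3.0648×10^-3 H.
τ = L/R = (3.0648×10^-3)/(646) = 4.744×10^-6 s.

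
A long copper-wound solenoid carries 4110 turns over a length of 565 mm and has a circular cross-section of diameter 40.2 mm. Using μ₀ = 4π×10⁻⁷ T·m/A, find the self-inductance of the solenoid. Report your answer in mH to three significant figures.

A = π(d/2)² = π(2.010×10^-2 m)² = 1.269×10^-3 m².
For a long solenoid, L = μ₀N²A/ℓ.
L = (4π×10⁻⁷)(4110)²(1.269×10^-3)/(0.565 m) = 4.769×10^-2 H.

L ≈ 47.7 mH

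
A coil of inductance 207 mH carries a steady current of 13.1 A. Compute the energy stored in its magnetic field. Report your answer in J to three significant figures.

U ≈ 17.8 J

Stored magnetic energy: U = ½LI².
U = ½(0.207 H)(13.1 A)² = 17.76 J.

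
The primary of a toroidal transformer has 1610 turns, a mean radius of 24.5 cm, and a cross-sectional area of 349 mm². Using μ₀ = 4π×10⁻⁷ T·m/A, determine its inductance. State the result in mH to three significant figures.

For a thin toroid, L = μ₀N²A/(2πR).
L = (4π×10⁻⁷)(1610)²(3.490×10^-4) / (2π×0.245 m) = 7.3848×10^-4 H.

L ≈ 0.738 mH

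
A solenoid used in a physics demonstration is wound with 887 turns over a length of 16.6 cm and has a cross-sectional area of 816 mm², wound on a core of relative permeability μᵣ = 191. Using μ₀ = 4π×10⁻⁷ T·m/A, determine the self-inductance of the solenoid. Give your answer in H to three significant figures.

L ≈ 0.928 H

A = 816 mm² = 8.160×10^-4 m².
For a long solenoid, L = μ₀μᵣN²A/ℓ.
L = (4π×10⁻⁷)(191)(887)²(8.160×10^-4)/(0.166 m) = 0.9283 H.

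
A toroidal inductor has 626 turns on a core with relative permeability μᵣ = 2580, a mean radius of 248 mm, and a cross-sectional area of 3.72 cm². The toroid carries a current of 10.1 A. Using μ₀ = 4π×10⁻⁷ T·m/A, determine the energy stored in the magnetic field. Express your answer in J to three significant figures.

U ≈ 15.5 J

L = μ₀μᵣN²A/(2πR) = (4π×10⁻⁷)(2580)(626)²(3.720×10^-4)/(2π×0.248) = 0.3033 H.
U = ½LI² = ½(0.3033)(10.1)² = 15.47 J.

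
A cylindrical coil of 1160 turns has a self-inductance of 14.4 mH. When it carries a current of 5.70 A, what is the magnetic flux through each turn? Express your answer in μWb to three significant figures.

Φ_B ≈ 70.8 μWb

From L = NΦ_B/I, the flux per turn is Φ_B = LI/N.
Φ_B = (1.440×10^-2 H)(5.70 A)/1160 = 7.076×10^-5 Wb.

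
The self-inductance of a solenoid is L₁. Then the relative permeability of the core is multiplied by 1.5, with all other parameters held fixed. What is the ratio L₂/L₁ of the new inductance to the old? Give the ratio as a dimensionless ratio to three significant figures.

For a solenoid, L ∝ μᵣN²A/ℓ.
L₂/L₁ = (1.5) = 1.50.

L₂/L₁ = 1.50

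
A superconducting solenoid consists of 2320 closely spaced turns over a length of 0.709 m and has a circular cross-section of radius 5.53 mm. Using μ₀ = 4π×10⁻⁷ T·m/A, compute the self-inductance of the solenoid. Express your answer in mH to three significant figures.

L ≈ 0.917 mH

A = πr² = π(5.530×10^-3 m)² = 9.607×10^-5 m².
For a long solenoid, L = μ₀N²A/ℓ.
L = (4π×10⁻⁷)(2320)²(9.607×10^-5)/(0.709 m) = 9.165×10^-4 H.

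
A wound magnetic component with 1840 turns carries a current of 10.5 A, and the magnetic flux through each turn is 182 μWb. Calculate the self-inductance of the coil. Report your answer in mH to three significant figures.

L ≈ 31.9 mH

Self-inductance is defined by L = NΦ_B/I (flux linkage over current).
L = (1840)(1.820×10^-4 Wb)/(10.5 A) = 3.189×10^-2 H.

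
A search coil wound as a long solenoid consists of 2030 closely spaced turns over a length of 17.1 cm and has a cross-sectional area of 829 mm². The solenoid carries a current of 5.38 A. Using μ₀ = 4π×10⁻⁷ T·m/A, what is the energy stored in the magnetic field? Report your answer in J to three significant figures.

A = 829 mm² = 8.290×10^-4 m².
L = μ₀N²A/ℓ = (4π×10⁻⁷)(2030)²(8.290×10^-4)/(0.171) = 2.511×10^-2 H.
U = ½LI² = ½(2.511×10^-2)(5.38)² = 0.3633 J.

U ≈ 0.363 J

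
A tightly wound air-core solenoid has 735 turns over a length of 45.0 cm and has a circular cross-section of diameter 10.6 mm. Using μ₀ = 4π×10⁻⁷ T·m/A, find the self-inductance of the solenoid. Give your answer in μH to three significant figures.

A = π(d/2)² = π(5.300×10^-3 m)² = 8.8247×10^-5 m².
For a long solenoid, L = μ₀N²A/ℓ.
L = (4π×10⁻⁷)(735)²(8.8247×10^-5)/(0.45 m) = 1.331×10^-4 H.

L ≈ 133 μH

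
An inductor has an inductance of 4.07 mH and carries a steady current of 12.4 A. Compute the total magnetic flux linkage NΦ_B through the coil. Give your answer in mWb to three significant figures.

NΦ_B ≈ 50.5 mWb

From L = NΦ_B/I, the flux linkage is NΦ_B = LI.
NΦ_B = (4.070×10^-3 H)(12.4 A) = 5.047×10^-2 Wb.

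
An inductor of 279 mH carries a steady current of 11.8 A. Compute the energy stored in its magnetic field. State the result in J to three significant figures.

U ≈ 19.4 J

Stored magnetic energy: U = ½LI².
U = ½(0.279 H)(11.8 A)² = 19.42 J.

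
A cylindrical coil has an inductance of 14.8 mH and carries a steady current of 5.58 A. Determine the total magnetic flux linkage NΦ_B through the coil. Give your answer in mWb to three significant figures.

From L = NΦ_B/I, the flux linkage is NΦ_B = LI.
NΦ_B = (1.480×10^-2 H)(5.58 A) = 8.258×10^-2 Wb.

NΦ_B ≈ 82.6 mWb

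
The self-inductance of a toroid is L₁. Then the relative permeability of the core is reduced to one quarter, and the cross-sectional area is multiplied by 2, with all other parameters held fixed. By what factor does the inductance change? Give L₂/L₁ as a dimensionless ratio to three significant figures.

For a toroid, L ∝ μᵣN²A/R.
L₂/L₁ = (0.25) × (2) = 0.500.

L₂/L₁ = 0.500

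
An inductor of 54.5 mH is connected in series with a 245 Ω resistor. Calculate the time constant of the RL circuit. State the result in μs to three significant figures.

τ = L/R = (5.450×10^-2 H)/(245 Ω) = 2.224×10^-4 s.

τ ≈ 222 μs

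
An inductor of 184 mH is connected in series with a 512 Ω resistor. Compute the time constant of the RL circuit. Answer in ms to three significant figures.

τ = L/R = (0.184 H)/(512 Ω) = 3.594×10^-4 s.

τ ≈ 0.359 ms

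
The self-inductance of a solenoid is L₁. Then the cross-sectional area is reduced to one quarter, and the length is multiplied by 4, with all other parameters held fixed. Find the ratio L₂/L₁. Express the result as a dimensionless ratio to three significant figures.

L₂/L₁ = 0.0625

For a solenoid, L ∝ μᵣN²A/ℓ.
L₂/L₁ = (0.25) × (4)^-1 = 0.0625.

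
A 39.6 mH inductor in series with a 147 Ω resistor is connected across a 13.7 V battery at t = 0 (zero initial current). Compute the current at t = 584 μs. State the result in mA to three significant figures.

I ≈ 82.5 mA

τ = L/R = 3.960×10^-2/147 = 2.694×10^-4 s; final current I_∞ = ε/R = 13.7/147 = 9.320×10^-2 A.
I(t) = I_∞(1 − e^(−t/τ)) with t/τ = 2.168.
I = (9.320×10^-2)(1 − e^(−2.168)) = 8.253×10^-2 A.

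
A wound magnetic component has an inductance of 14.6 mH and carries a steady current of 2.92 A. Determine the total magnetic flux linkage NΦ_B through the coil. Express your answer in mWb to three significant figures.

NΦ_B ≈ 42.6 mWb

From L = NΦ_B/I, the flux linkage is NΦ_B = LI.
NΦ_B = (1.460×10^-2 H)(2.92 A) = 4.263×10^-2 Wb.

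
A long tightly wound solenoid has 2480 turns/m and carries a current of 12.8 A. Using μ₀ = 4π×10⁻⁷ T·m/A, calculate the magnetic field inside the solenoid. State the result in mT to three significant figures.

Inside a long solenoid, B = μ₀nI.
B = (4π×10⁻⁷)(2.480×10^3 m⁻¹)(12.8 A) = 3.989×10^-2 T.

B ≈ 39.9 mT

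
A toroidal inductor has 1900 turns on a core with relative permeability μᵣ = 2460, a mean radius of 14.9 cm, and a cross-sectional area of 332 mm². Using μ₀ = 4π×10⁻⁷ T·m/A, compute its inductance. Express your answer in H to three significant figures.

L ≈ 3.96 H

For a thin toroid, L = μ₀μᵣN²A/(2πR).
L = (4π×10⁻⁷)(2460)(1900)²(3.320×10^-4) / (2π×0.149 m) = 3.958 H.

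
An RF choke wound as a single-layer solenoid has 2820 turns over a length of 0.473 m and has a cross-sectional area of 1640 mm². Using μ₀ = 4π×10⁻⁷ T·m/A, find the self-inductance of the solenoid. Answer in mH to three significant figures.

A = 1640 mm² = 1.640×10^-3 m².
For a long solenoid, L = μ₀N²A/ℓ.
L = (4π×10⁻⁷)(2820)²(1.640×10^-3)/(0.473 m) = 3.4649×10^-2 H.

L ≈ 34.6 mH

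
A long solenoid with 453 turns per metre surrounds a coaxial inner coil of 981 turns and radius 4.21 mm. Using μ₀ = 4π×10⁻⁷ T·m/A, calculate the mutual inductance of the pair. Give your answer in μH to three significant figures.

M ≈ 31.1 μH

The outer solenoid produces a uniform field B₁ = μ₀n₁I₁ across the inner coil,
so the flux linkage is N₂Φ = N₂B₁A₂ = μ₀n₁N₂A₂·I₁, giving M = μ₀n₁N₂A₂.
A₂ = πr² = π(4.210×10^-3 m)² = 5.568×10^-5 m².
M = (4π×10⁻⁷)(453)(981)(5.568×10^-5) = 3.110×10^-5 H.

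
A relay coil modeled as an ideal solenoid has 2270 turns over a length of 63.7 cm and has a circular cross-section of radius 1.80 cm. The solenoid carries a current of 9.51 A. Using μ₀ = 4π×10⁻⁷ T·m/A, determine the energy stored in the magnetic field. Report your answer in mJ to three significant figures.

A = πr² = π(1.800×10^-2 m)² = 1.018×10^-3 m².
L = μ₀N²A/ℓ = (4π×10⁻⁷)(2270)²(1.018×10^-3)/(0.637) = 1.0347×10^-2 H.
U = ½LI² = ½(1.0347×10^-2)(9.51)² = 0.4679 J.

U ≈ 468 mJ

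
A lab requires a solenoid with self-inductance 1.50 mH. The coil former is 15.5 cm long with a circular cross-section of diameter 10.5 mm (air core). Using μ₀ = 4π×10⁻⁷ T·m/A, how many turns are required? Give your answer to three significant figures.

N ≈ 1460 turns

A = π(d/2)² = π(5.250×10^-3 m)² = 8.659×10^-5 m².
From L = μ₀N²A/ℓ, N = √(Lℓ / (μ₀A)).
N = √[(1.500×10^-3)(0.155) / ((4π×10⁻⁷)×8.659×10^-5)] = √(2.137×10^6) ≈ 1461.7.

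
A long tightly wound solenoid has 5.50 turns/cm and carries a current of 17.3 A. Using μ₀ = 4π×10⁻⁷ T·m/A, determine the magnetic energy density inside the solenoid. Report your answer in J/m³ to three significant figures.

u ≈ 56.9 J/m³

B = μ₀nI = (4π×10⁻⁷)(550)(17.3) = 1.196×10^-2 T.
u = B²/(2μ₀) = (1.196×10^-2)²/(2×4π×10⁻⁷) = 56.88 J/m³.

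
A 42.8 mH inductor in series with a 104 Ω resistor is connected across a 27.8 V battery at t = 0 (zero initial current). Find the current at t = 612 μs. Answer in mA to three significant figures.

τ = L/R = 4.280×10^-2/104 = 4.115×10^-4 s; final current I_∞ = ε/R = 27.8/104 = 0.2673 A.
I(t) = I_∞(1 − e^(−t/τ)) with t/τ = 1.487.
I = (0.2673)(1 − e^(−1.487)) = 0.2069 A.

I ≈ 207 mA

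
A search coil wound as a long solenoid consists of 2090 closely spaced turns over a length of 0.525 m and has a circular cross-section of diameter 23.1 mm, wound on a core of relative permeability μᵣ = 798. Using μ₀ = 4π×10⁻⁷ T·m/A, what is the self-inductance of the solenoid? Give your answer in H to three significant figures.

A = π(d/2)² = π(1.155×10^-2 m)² = 4.191×10^-4 m².
For a long solenoid, L = μ₀μᵣN²A/ℓ.
L = (4π×10⁻⁷)(798)(2090)²(4.191×10^-4)/(0.525 m) = 3.497 H.

L ≈ 3.50 H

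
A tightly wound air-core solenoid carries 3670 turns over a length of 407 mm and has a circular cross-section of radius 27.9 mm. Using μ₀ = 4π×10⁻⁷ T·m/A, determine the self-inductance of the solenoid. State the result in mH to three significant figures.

L ≈ 102 mH

A = πr² = π(2.790×10^-2 m)² = 2.445×10^-3 m².
For a long solenoid, L = μ₀N²A/ℓ.
L = (4π×10⁻⁷)(3670)²(2.445×10^-3)/(0.407 m) = 0.1017 H.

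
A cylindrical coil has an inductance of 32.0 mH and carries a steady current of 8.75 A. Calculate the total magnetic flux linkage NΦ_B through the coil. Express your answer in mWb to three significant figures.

NΦ_B ≈ 280 mWb

From L = NΦ_B/I, the flux linkage is NΦ_B = LI.
NΦ_B = (3.200×10^-2 H)(8.75 A) = 0.28 Wb.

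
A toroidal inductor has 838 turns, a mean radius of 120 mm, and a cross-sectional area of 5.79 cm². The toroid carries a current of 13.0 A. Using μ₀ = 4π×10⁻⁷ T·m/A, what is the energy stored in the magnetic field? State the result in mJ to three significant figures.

U ≈ 57.3 mJ

L = μ₀N²A/(2πR) = (4π×10⁻⁷)(838)²(5.790×10^-4)/(2π×0.12) = 6.777×10^-4 H.
U = ½LI² = ½(6.777×10^-4)(13.0)² = 5.726×10^-2 J.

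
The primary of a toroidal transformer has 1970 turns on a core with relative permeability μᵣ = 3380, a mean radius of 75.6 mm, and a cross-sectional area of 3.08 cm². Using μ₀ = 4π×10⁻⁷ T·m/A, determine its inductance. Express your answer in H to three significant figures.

For a thin toroid, L = μ₀μᵣN²A/(2πR).
L = (4π×10⁻⁷)(3380)(1970)²(3.080×10^-4) / (2π×7.560×10^-2 m) = 10.69 H.

L ≈ 10.7 H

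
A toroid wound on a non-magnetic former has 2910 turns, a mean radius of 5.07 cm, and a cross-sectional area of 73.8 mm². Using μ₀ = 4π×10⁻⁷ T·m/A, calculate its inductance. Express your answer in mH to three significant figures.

For a thin toroid, L = μ₀N²A/(2πR).
L = (4π×10⁻⁷)(2910)²(7.380×10^-5) / (2π×5.070×10^-2 m) = 2.465×10^-3 H.

L ≈ 2.47 mH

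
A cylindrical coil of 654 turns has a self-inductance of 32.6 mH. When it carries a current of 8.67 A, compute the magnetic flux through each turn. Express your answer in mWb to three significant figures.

From L = NΦ_B/I, the flux per turn is Φ_B = LI/N.
Φ_B = (3.260×10^-2 H)(8.67 A)/654 = 4.322×10^-4 Wb.

Φ_B ≈ 0.432 mWb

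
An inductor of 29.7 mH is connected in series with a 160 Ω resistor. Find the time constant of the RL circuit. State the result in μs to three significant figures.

τ = L/R = (2.970×10^-2 H)/(160 Ω) = 1.856×10^-4 s.

τ ≈ 186 μs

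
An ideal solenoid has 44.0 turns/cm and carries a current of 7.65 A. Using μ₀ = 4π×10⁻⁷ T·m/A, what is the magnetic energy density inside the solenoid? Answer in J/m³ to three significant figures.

B = μ₀nI = (4π×10⁻⁷)(4.400×10^3)(7.65) = 4.230×10^-2 T.
u = B²/(2μ₀) = (4.230×10^-2)²/(2×4π×10⁻⁷) = 711.9 J/m³.

u ≈ 712 J/m³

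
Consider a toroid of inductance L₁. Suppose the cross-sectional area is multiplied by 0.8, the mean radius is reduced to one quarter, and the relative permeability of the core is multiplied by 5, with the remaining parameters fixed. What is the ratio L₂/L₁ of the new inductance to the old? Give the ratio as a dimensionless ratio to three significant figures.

For a toroid, L ∝ μᵣN²A/R.
L₂/L₁ = (0.8) × (0.25)^-1 × (5) = 16.0.

L₂/L₁ = 16.0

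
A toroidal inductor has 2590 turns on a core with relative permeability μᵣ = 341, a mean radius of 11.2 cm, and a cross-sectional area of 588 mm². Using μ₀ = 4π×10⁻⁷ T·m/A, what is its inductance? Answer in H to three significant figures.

For a thin toroid, L = μ₀μᵣN²A/(2πR).
L = (4π×10⁻⁷)(341)(2590)²(5.880×10^-4) / (2π×0.112 m) = 2.402 H.

L ≈ 2.40 H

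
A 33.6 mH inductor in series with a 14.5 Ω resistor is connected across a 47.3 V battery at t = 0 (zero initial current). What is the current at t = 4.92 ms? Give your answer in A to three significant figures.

I ≈ 2.87 A

τ = L/R = 3.360×10^-2/14.5 = 2.317×10^-3 s; final current I_∞ = ε/R = 47.3/14.5 = 3.262 A.
I(t) = I_∞(1 − e^(−t/τ)) with t/τ = 2.123.
I = (3.262)(1 − e^(−2.123)) = 2.872 A.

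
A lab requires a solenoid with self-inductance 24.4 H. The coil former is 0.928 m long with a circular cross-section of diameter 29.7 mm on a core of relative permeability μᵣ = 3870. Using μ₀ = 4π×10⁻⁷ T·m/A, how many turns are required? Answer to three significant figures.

N ≈ 2590 turns

A = π(d/2)² = π(1.485×10^-2 m)² = 6.928×10^-4 m².
From L = μ₀μᵣN²A/ℓ, N = √(Lℓ / (μ₀μᵣA)).
N = √[(24.4)(0.928) / ((4π×10⁻⁷)(3870)×6.928×10^-4)] = √(6.721×10^6) ≈ 2592.4.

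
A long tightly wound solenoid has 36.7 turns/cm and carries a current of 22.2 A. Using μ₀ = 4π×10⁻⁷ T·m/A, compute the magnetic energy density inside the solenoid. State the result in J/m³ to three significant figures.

B = μ₀nI = (4π×10⁻⁷)(3.670×10^3)(22.2) = 0.1024 T.
u = B²/(2μ₀) = (0.1024)²/(2×4π×10⁻⁷) = 4.171×10^3 J/m³.

u ≈ 4170 J/m³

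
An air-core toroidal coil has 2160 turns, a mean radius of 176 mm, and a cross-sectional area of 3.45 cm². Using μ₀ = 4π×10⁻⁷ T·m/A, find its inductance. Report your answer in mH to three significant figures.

L ≈ 1.83 mH

For a thin toroid, L = μ₀N²A/(2πR).
L = (4π×10⁻⁷)(2160)²(3.450×10^-4) / (2π×0.176 m) = 1.829×10^-3 H.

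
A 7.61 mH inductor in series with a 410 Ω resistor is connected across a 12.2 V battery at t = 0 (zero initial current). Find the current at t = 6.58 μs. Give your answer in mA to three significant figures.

I ≈ 8.88 mA

τ = L/R = 7.610×10^-3/410 = 1.856×10^-5 s; final current I_∞ = ε/R = 12.2/410 = 2.976×10^-2 A.
I(t) = I_∞(1 − e^(−t/τ)) with t/τ = 0.355.
I = (2.976×10^-2)(1 − e^(−0.355)) = 8.882×10^-3 A.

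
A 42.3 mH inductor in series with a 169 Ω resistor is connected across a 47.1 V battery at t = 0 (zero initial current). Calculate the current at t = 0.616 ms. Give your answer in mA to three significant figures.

I ≈ 255 mA

τ = L/R = 4.230×10^-2/169 = 2.503×10^-4 s; final current I_∞ = ε/R = 47.1/169 = 0.2787 A.
I(t) = I_∞(1 − e^(−t/τ)) with t/τ = 2.461.
I = (0.2787)(1 − e^(−2.461)) = 0.2549 A.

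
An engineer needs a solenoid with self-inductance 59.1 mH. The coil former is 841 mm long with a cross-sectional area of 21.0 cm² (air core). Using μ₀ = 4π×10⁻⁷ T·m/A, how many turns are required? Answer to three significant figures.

A = 21.0 cm² = 2.100×10^-3 m².
From L = μ₀N²A/ℓ, N = √(Lℓ / (μ₀A)).
N = √[(5.910×10^-2)(0.841) / ((4π×10⁻⁷)×2.100×10^-3)] = √(1.883×10^7) ≈ 4339.9.

N ≈ 4340 turns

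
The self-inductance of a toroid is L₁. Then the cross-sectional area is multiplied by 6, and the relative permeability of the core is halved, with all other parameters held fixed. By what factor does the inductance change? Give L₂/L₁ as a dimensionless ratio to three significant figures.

For a toroid, L ∝ μᵣN²A/R.
L₂/L₁ = (6) × (0.5) = 3.00.

L₂/L₁ = 3.00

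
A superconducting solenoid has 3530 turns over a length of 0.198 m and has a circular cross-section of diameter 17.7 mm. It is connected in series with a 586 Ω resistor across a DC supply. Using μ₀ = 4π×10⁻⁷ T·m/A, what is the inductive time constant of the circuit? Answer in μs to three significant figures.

A = π(d/2)² = π(8.850×10^-3 m)² = 2.461×10^-4 m².
L = μ₀N²A/ℓ = (4π×10⁻⁷)(3530)²(2.461×10^-4)/(0.198) = 1.946×10^-2 H.
τ = L/R = (1.946×10^-2)/(586) = 3.321×10^-5 s.

τ ≈ 33.2 μs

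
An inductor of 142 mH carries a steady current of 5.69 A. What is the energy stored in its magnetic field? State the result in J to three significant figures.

U ≈ 2.30 J

Stored magnetic energy: U = ½LI².
U = ½(0.142 H)(5.69 A)² = 2.299 J.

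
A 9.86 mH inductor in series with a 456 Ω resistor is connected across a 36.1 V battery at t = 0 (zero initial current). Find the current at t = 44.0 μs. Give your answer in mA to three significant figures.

τ = L/R = 9.860×10^-3/456 = 2.162×10^-5 s; final current I_∞ = ε/R = 36.1/456 = 7.917×10^-2 A.
I(t) = I_∞(1 − e^(−t/τ)) with t/τ = 2.035.
I = (7.917×10^-2)(1 − e^(−2.035)) = 6.882×10^-2 A.

I ≈ 68.8 mA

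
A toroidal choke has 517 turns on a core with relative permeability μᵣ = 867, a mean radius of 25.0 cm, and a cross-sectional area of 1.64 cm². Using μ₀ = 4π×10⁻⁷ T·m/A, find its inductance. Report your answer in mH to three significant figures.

For a thin toroid, L = μ₀μᵣN²A/(2πR).
L = (4π×10⁻⁷)(867)(517)²(1.640×10^-4) / (2π×0.25 m) = 3.040×10^-2 H.

L ≈ 30.4 mH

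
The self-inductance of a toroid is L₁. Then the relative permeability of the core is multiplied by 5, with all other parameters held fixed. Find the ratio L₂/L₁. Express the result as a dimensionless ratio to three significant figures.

For a toroid, L ∝ μᵣN²A/R.
L₂/L₁ = (5) = 5.00.

L₂/L₁ = 5.00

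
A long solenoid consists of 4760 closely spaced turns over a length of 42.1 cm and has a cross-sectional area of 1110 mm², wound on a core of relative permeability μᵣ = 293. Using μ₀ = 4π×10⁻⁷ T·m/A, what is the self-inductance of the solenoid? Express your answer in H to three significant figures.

L ≈ 22.0 H

A = 1110 mm² = 1.110×10^-3 m².
For a long solenoid, L = μ₀μᵣN²A/ℓ.
L = (4π×10⁻⁷)(293)(4760)²(1.110×10^-3)/(0.421 m) = 22 H.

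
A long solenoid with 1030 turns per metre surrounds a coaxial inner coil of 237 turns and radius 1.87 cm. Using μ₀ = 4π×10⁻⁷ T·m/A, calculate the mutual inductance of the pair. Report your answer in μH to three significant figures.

M ≈ 337 μH

The outer solenoid produces a uniform field B₁ = μ₀n₁I₁ across the inner coil,
so the flux linkage is N₂Φ = N₂B₁A₂ = μ₀n₁N₂A₂·I₁, giving M = μ₀n₁N₂A₂.
A₂ = πr² = π(1.870×10^-2 m)² = 1.099×10^-3 m².
M = (4π×10⁻⁷)(1030)(237)(1.099×10^-3) = 3.370×10^-4 H.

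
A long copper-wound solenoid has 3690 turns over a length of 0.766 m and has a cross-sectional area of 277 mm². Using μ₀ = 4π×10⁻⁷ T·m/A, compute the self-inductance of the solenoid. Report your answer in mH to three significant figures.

L ≈ 6.19 mH

A = 277 mm² = 2.770×10^-4 m².
For a long solenoid, L = μ₀N²A/ℓ.
L = (4π×10⁻⁷)(3690)²(2.770×10^-4)/(0.766 m) = 6.187×10^-3 H.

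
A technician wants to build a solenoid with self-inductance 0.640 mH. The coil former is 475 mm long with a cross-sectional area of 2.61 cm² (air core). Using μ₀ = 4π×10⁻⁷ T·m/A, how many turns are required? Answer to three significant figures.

A = 2.61 cm² = 2.610×10^-4 m².
From L = μ₀N²A/ℓ, N = √(Lℓ / (μ₀A)).
N = √[(6.400×10^-4)(0.475) / ((4π×10⁻⁷)×2.610×10^-4)] = √(9.269×10^5) ≈ 962.7.

N ≈ 963 turns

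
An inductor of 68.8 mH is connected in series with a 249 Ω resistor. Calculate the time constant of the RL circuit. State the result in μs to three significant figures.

τ ≈ 276 μs

τ = L/R = (6.880×10^-2 H)/(249 Ω) = 2.763×10^-4 s.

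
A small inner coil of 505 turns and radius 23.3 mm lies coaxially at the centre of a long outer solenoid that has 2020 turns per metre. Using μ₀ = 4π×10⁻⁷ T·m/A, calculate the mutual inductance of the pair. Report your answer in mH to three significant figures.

The outer solenoid produces a uniform field B₁ = μ₀n₁I₁ across the inner coil,
so the flux linkage is N₂Φ = N₂B₁A₂ = μ₀n₁N₂A₂·I₁, giving M = μ₀n₁N₂A₂.
A₂ = πr² = π(2.330×10^-2 m)² = 1.706×10^-3 m².
M = (4π×10⁻⁷)(2020)(505)(1.706×10^-3) = 2.186×10^-3 H.

M ≈ 2.19 mH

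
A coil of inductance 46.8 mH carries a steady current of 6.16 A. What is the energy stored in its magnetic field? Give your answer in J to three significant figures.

U ≈ 0.888 J

Stored magnetic energy: U = ½LI².
U = ½(4.680×10^-2 H)(6.16 A)² = 0.8879 J.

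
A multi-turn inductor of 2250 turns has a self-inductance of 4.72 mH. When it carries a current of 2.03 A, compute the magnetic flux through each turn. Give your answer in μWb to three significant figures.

Φ_B ≈ 4.26 μWb

From L = NΦ_B/I, the flux per turn is Φ_B = LI/N.
Φ_B = (4.720×10^-3 H)(2.03 A)/2250 = 4.258×10^-6 Wb.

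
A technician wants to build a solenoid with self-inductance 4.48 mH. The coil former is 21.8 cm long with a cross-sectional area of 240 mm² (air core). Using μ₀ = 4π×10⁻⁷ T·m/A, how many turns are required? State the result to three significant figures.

N ≈ 1800 turns

A = 240 mm² = 2.400×10^-4 m².
From L = μ₀N²A/ℓ, N = √(Lℓ / (μ₀A)).
N = √[(4.480×10^-3)(0.218) / ((4π×10⁻⁷)×2.400×10^-4)] = √(3.238×10^6) ≈ 1799.5.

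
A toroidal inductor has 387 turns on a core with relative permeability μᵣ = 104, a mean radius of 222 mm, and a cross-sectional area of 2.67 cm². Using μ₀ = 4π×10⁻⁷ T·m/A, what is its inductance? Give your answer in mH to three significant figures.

L ≈ 3.75 mH

For a thin toroid, L = μ₀μᵣN²A/(2πR).
L = (4π×10⁻⁷)(104)(387)²(2.670×10^-4) / (2π×0.222 m) = 3.747×10^-3 H.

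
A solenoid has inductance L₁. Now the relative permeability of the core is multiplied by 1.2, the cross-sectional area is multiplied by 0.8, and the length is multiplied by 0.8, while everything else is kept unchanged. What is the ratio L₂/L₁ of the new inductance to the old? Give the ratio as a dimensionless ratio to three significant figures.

For a solenoid, L ∝ μᵣN²A/ℓ.
L₂/L₁ = (1.2) × (0.8) × (0.8)^-1 = 1.20.

L₂/L₁ = 1.20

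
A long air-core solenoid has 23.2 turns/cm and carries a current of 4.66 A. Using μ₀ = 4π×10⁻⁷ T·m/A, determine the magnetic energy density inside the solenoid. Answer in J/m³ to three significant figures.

B = μ₀nI = (4π×10⁻⁷)(2.320×10^3)(4.66) = 1.359×10^-2 T.
u = B²/(2μ₀) = (1.359×10^-2)²/(2×4π×10⁻⁷) = 73.44 J/m³.

u ≈ 73.4 J/m³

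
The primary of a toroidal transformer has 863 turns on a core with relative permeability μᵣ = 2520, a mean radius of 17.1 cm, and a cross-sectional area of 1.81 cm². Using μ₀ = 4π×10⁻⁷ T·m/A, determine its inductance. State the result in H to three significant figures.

L ≈ 0.397 H

For a thin toroid, L = μ₀μᵣN²A/(2πR).
L = (4π×10⁻⁷)(2520)(863)²(1.810×10^-4) / (2π×0.171 m) = 0.3973 H.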